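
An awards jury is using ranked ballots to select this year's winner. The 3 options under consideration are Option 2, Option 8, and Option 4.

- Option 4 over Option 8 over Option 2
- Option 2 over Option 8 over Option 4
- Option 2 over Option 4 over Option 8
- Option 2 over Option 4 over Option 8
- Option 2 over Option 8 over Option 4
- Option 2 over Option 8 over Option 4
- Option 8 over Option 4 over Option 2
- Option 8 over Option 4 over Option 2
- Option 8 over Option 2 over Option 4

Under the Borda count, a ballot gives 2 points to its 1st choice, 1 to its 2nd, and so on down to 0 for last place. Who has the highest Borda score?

Option 2

Borda scores:
  Option 2: 0 + 2 + 2 + 2 + 2 + 2 + 0 + 0 + 1 = 11
  Option 8: 1 + 1 + 0 + 0 + 1 + 1 + 2 + 2 + 2 = 10
  Option 4: 2 + 0 + 1 + 1 + 0 + 0 + 1 + 1 + 0 = 6
Option 2 has the highest total.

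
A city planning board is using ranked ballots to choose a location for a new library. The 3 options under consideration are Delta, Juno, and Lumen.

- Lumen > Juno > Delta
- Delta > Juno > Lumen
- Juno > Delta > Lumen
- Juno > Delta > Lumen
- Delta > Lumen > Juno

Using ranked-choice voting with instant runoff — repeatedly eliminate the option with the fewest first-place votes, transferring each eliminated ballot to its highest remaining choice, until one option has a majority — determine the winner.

Round 1: Delta 2, Juno 2, Lumen 1. Lumen has the fewest and is eliminated.
Round 2: Juno 3, Delta 2. Juno has a majority.

Juno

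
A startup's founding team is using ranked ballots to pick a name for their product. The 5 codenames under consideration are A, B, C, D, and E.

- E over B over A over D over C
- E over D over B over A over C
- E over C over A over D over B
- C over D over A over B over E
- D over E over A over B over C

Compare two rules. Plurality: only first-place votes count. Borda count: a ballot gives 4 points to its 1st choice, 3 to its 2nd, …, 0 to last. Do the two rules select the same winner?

Plurality first-place counts: A 0, B 0, C 1, D 1, E 3 → E.
Borda totals: A 9, B 7, C 7, D 12, E 15 → E.
The two rules agree on E.

Yes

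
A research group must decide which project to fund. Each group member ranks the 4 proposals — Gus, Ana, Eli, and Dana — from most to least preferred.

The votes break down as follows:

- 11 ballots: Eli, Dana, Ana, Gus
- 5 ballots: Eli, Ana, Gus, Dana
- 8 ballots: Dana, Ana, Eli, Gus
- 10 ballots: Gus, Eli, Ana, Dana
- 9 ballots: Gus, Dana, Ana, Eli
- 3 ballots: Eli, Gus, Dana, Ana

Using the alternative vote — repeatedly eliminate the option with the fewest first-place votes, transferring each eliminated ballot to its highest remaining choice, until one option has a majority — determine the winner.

Round 1: Gus 19, Eli 19, Dana 8, Ana 0. Ana has the fewest and is eliminated.
Round 2: Gus 19, Eli 19, Dana 8. Dana has the fewest and is eliminated.
Round 3: Eli 27, Gus 19. Eli has a majority.

Eli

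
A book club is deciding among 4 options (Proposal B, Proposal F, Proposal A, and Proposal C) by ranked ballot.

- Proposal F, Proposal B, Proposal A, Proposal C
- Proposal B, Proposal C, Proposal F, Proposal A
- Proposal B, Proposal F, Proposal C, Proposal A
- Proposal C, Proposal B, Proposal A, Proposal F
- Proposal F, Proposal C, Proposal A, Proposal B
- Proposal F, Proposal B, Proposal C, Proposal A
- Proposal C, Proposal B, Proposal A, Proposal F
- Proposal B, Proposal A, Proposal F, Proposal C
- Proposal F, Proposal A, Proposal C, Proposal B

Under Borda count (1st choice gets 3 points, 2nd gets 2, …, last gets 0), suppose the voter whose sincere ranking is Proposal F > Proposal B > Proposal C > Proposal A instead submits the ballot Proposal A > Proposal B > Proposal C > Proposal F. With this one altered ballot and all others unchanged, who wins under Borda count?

Borda totals with the altered ballot: Proposal B 17, Proposal F 13, Proposal A 11, Proposal C 13.
The winner is unchanged: still Proposal B.

Proposal B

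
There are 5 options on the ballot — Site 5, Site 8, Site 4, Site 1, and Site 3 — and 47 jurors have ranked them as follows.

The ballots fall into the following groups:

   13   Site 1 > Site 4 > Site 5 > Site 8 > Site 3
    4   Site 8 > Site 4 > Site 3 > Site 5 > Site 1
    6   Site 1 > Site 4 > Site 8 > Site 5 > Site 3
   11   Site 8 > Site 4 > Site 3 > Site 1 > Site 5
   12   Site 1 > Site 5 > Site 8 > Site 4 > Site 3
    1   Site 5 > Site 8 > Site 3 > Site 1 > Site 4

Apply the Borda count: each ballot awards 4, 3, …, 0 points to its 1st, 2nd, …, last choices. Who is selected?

Site 1

Borda scores:
  Site 5: 13·2 + 4·1 + 6·1 + 11·0 + 12·3 + 4 = 76
  Site 8: 13·1 + 4·4 + 6·2 + 11·4 + 12·2 + 3 = 112
  Site 4: 13·3 + 4·3 + 6·3 + 11·3 + 12·1 + 0 = 114
  Site 1: 13·4 + 4·0 + 6·4 + 11·1 + 12·4 + 1 = 136
  Site 3: 13·0 + 4·2 + 6·0 + 11·2 + 12·0 + 2 = 32
Site 1 has the highest total.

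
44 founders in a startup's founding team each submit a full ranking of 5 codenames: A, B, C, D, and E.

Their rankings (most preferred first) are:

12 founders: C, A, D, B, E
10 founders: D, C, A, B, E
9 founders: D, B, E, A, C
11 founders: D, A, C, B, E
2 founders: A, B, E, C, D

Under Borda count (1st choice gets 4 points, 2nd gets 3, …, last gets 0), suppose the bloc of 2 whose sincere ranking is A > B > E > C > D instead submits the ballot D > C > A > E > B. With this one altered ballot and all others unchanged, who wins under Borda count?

D

Borda totals with the altered ballot: A 102, B 60, C 106, D 152, E 20.
The winner is unchanged: still D.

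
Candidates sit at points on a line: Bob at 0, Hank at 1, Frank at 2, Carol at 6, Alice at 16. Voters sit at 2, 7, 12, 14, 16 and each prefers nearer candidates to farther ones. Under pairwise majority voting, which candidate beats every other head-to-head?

Alice

With single-peaked preferences on a line, the Condorcet winner is the candidate closest to the median voter.
The median voter (position 12) is closest to Alice at 16.
Check: Alice vs Bob — voters closer to Alice: 3 of 5.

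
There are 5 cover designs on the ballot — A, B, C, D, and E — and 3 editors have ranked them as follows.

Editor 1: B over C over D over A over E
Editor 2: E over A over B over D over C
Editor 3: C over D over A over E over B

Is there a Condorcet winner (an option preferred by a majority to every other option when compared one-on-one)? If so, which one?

Head-to-head results (3 voters total):
A vs B: A wins 2–1.
A vs C: C wins 2–1.
A vs D: D wins 2–1.
A vs E: A wins 2–1.
B vs C: B wins 2–1.
B vs D: B wins 2–1.
B vs E: E wins 2–1.
C vs D: C wins 2–1.
C vs E: C wins 2–1.
D vs E: D wins 2–1.
No candidate beats all others: A beats B beats C beats A, a majority cycle.

None — there is no Condorcet winner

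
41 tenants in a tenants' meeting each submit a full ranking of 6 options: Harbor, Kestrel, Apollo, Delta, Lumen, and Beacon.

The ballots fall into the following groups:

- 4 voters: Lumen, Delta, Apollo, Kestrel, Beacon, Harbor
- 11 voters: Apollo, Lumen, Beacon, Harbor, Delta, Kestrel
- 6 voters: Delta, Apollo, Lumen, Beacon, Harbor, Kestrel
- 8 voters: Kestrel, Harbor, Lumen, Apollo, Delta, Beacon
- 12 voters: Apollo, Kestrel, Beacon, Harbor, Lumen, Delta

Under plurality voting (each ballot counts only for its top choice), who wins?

First-place vote totals:
  Harbor: 0
  Kestrel: 8
  Apollo: 23
  Delta: 6
  Lumen: 4
  Beacon: 0
Apollo has the most first-place votes.

Apollo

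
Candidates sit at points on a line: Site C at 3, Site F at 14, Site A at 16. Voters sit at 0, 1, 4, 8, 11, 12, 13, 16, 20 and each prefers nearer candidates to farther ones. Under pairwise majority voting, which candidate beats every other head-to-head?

With single-peaked preferences on a line, the Condorcet winner is the candidate closest to the median voter.
The median voter (position 11) is closest to Site F at 14.
Check: Site F vs Site A — voters closer to Site F: 7 of 9.

Site F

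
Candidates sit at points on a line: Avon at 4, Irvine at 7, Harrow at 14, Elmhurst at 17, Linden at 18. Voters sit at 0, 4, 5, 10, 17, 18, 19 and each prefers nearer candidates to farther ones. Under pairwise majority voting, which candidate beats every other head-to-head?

Irvine

With single-peaked preferences on a line, the Condorcet winner is the candidate closest to the median voter.
The median voter (position 10) is closest to Irvine at 7.
Check: Irvine vs Harrow — voters closer to Irvine: 4 of 7.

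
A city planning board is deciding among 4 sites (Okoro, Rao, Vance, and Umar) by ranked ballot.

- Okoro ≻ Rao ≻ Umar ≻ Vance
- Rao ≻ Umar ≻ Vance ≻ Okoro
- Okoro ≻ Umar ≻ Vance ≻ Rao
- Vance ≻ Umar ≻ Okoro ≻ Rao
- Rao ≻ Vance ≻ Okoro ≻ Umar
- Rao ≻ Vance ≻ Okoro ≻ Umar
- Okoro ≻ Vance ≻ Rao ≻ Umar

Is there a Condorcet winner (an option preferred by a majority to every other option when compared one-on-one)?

No

Head-to-head results (7 voters total):
Okoro vs Rao: Okoro wins 4–3.
Okoro vs Vance: Vance wins 4–3.
Okoro vs Umar: Okoro wins 5–2.
Rao vs Vance: Rao wins 4–3.
Rao vs Umar: Rao wins 5–2.
Vance vs Umar: Vance wins 4–3.
No candidate beats all others: Okoro beats Rao beats Vance beats Okoro, a majority cycle.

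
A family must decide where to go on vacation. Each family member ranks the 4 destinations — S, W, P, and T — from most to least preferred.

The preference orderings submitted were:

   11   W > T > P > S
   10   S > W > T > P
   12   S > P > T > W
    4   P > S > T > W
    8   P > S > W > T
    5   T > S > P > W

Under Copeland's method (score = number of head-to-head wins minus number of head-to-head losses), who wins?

S

Pairwise results:
  S vs W: S wins 39–11.
  S vs P: S wins 27–23.
  S vs T: S wins 34–16.
  W vs P: P wins 29–21.
  W vs T: W wins 29–21.
  P vs T: T wins 26–24.
Copeland scores (wins − losses):
  S: 3 − 0 = 3
  W: 1 − 2 = -1
  P: 1 − 2 = -1
  T: 1 − 2 = -1
S has the best Copeland score.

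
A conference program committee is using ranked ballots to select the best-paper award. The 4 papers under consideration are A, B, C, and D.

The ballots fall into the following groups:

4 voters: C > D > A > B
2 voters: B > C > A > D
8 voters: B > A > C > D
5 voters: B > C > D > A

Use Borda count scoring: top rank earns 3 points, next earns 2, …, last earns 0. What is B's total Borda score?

45

Borda scores:
  A: 4·1 + 2·1 + 8·2 + 5·0 = 22
  B: 4·0 + 2·3 + 8·3 + 5·3 = 45
  C: 4·3 + 2·2 + 8·1 + 5·2 = 34
  D: 4·2 + 2·0 + 8·0 + 5·1 = 13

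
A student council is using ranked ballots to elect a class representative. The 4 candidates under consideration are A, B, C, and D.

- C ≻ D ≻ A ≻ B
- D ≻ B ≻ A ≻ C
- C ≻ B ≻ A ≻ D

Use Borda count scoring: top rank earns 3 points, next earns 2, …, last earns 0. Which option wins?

C

Borda scores:
  A: 1 + 1 + 1 = 3
  B: 0 + 2 + 2 = 4
  C: 3 + 0 + 3 = 6
  D: 2 + 3 + 0 = 5
C has the highest total.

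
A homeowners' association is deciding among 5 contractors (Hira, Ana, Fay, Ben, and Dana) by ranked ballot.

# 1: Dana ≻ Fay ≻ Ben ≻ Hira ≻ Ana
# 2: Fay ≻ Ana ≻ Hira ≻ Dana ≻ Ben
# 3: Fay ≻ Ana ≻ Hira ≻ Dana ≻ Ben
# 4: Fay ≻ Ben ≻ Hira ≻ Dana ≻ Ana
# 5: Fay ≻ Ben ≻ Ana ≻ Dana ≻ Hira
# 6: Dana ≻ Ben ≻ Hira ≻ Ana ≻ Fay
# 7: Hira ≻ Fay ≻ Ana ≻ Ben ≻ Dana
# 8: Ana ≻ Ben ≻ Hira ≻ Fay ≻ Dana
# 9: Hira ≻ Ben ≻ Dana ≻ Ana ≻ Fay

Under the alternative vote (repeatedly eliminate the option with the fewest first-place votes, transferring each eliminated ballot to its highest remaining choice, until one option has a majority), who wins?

Fay

Round 1: Fay 4, Hira 2, Dana 2, Ana 1, Ben 0. Ben has the fewest and is eliminated.
Round 2: Fay 4, Hira 2, Dana 2, Ana 1. Ana has the fewest and is eliminated.
Round 3: Fay 4, Hira 3, Dana 2. Dana has the fewest and is eliminated.
Round 4: Fay 5, Hira 4. Fay has a majority.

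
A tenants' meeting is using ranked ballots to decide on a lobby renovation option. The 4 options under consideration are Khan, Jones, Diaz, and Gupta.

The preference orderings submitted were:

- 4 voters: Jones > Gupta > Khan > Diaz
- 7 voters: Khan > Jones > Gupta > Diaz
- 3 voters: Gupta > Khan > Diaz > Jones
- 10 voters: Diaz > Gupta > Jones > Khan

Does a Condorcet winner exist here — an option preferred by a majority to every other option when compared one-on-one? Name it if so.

Head-to-head results (24 voters total):
Khan vs Jones: Jones wins 14–10.
Khan vs Diaz: Khan wins 14–10.
Khan vs Gupta: Gupta wins 17–7.
Jones vs Diaz: Diaz wins 13–11.
Jones vs Gupta: Gupta wins 13–11.
Diaz vs Gupta: Gupta wins 14–10.
Gupta beats each rival — Khan (17–7), Jones (13–11), Diaz (14–10) — so Gupta is the Condorcet winner.

Gupta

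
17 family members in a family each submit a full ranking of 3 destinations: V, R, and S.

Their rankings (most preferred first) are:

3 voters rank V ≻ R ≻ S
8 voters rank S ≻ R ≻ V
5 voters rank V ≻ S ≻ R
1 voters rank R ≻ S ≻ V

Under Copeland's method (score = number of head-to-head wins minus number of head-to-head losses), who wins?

S

Pairwise results:
  V vs R: R wins 9–8.
  V vs S: S wins 9–8.
  R vs S: S wins 13–4.
Copeland scores (wins − losses):
  V: 0 − 2 = -2
  R: 1 − 1 = 0
  S: 2 − 0 = 2
S has the best Copeland score.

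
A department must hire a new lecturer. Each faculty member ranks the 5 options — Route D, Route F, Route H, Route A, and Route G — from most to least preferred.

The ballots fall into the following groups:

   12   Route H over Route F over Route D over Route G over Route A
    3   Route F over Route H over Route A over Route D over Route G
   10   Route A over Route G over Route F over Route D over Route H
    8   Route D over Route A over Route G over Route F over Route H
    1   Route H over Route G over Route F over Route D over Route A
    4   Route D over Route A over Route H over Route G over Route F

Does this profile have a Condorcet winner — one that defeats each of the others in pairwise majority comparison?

Head-to-head results (38 voters total):
Route D vs Route F: Route F wins 26–12.
Route D vs Route H: Route D wins 22–16.
Route D vs Route A: Route D wins 25–13.
Route D vs Route G: Route D wins 27–11.
Route F vs Route H: Route F wins 21–17.
Route F vs Route A: Route A wins 22–16.
Route F vs Route G: Route G wins 23–15.
Route H vs Route A: Route A wins 22–16.
Route H vs Route G: Route H wins 20–18.
Route A vs Route G: Route A wins 25–13.
No candidate beats all others: Route D beats Route A beats Route F beats Route D, a majority cycle.

No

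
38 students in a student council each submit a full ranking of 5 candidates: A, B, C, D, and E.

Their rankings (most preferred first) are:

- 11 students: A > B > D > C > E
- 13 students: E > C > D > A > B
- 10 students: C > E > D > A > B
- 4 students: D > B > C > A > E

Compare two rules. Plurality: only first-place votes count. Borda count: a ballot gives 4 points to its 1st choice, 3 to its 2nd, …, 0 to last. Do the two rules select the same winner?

No

Plurality first-place counts: A 11, B 0, C 10, D 4, E 13 → E.
Borda totals: A 71, B 45, C 98, D 84, E 82 → C.
The two rules disagree: plurality picks E, Borda picks C.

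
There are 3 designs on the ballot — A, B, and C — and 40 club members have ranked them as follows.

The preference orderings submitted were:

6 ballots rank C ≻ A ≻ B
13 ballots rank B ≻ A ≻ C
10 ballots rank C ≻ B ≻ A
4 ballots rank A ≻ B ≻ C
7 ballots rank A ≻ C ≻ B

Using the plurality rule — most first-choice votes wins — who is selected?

C

First-place vote totals:
  A: 11
  B: 13
  C: 16
C has the most first-place votes.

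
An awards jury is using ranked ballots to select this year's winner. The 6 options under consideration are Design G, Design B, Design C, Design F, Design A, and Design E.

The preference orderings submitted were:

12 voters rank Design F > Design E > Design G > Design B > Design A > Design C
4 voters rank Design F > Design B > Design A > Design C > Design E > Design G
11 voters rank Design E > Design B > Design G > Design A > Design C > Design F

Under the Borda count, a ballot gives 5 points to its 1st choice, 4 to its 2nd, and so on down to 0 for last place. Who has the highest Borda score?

Borda scores:
  Design G: 12·3 + 4·0 + 11·3 = 69
  Design B: 12·2 + 4·4 + 11·4 = 84
  Design C: 12·0 + 4·2 + 11·1 = 19
  Design F: 12·5 + 4·5 + 11·0 = 80
  Design A: 12·1 + 4·3 + 11·2 = 46
  Design E: 12·4 + 4·1 + 11·5 = 107
Design E has the highest total.

Design E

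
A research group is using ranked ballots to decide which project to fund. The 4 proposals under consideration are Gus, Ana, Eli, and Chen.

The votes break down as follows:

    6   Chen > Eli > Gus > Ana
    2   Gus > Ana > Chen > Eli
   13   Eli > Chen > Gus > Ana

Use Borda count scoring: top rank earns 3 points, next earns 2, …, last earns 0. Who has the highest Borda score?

Borda scores:
  Gus: 6·1 + 2·3 + 13·1 = 25
  Ana: 6·0 + 2·2 + 13·0 = 4
  Eli: 6·2 + 2·0 + 13·3 = 51
  Chen: 6·3 + 2·1 + 13·2 = 46
Eli has the highest total.

Eli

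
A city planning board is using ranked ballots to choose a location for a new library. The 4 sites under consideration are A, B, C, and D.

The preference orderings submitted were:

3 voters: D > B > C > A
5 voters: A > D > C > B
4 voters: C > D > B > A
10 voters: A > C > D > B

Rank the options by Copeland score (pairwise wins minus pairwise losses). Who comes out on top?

A

Pairwise results:
  A vs B: A wins 15–7.
  A vs C: A wins 15–7.
  A vs D: A wins 15–7.
  B vs C: C wins 19–3.
  B vs D: D wins 22–0.
  C vs D: C wins 14–8.
Copeland scores (wins − losses):
  A: 3 − 0 = 3
  B: 0 − 3 = -3
  C: 2 − 1 = 1
  D: 1 − 2 = -1
A has the best Copeland score.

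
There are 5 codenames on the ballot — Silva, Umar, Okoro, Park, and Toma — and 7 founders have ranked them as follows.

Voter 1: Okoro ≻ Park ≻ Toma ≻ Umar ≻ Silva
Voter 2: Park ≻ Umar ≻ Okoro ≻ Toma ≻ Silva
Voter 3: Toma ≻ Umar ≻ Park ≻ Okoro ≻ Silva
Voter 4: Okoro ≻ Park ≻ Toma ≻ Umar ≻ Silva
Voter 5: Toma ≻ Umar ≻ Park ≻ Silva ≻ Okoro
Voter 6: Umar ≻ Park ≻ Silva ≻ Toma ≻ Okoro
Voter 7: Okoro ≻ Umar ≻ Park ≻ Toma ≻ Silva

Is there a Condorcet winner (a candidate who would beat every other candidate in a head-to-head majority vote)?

Head-to-head results (7 voters total):
Silva vs Umar: Umar wins 7–0.
Silva vs Okoro: Okoro wins 5–2.
Silva vs Park: Park wins 7–0.
Silva vs Toma: Toma wins 6–1.
Umar vs Okoro: Umar wins 4–3.
Umar vs Park: Umar wins 4–3.
Umar vs Toma: Toma wins 4–3.
Okoro vs Park: Park wins 4–3.
Okoro vs Toma: Okoro wins 4–3.
Park vs Toma: Park wins 5–2.
No candidate beats all others: Umar beats Okoro beats Toma beats Umar, a majority cycle.

No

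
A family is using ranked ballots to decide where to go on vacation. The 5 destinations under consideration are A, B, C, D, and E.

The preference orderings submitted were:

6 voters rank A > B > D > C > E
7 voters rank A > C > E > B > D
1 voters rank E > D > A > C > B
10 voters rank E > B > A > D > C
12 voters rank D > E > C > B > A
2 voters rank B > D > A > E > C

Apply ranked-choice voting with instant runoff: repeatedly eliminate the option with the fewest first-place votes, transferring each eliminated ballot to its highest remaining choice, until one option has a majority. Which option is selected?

A

Round 1: A 13, D 12, E 11, B 2, C 0. C has the fewest and is eliminated.
Round 2: A 13, D 12, E 11, B 2. B has the fewest and is eliminated.
Round 3: D 14, A 13, E 11. E has the fewest and is eliminated.
Round 4: A 23, D 15. A has a majority.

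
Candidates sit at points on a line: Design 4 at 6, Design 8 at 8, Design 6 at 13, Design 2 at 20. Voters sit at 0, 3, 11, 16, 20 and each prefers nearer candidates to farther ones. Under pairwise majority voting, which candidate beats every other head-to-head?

With single-peaked preferences on a line, the Condorcet winner is the candidate closest to the median voter.
The median voter (position 11) is closest to Design 6 at 13.
Check: Design 6 vs Design 8 — voters closer to Design 6: 3 of 5.

Design 6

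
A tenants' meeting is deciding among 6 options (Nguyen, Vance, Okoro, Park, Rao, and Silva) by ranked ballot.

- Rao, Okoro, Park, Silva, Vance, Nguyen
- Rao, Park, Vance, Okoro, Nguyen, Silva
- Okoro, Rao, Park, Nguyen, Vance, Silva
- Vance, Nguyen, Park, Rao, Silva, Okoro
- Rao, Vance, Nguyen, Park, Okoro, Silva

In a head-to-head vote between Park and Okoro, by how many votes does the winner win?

Ballots ranking Park above Okoro: 3.
Ballots ranking Okoro above Park: 2.
Park wins 3–2, a margin of 1.

1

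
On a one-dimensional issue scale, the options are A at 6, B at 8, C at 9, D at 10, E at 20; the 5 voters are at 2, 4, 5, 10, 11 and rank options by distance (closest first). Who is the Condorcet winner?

A

With single-peaked preferences on a line, the Condorcet winner is the candidate closest to the median voter.
The median voter (position 5) is closest to A at 6.
Check: A vs B — voters closer to A: 3 of 5.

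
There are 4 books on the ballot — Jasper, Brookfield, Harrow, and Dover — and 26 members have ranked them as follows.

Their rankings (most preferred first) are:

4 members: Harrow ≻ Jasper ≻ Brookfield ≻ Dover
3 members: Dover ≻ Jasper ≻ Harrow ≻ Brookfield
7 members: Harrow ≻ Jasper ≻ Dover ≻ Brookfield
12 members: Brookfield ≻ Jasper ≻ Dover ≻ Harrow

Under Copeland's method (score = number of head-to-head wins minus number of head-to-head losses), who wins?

Jasper

Pairwise results:
  Jasper vs Brookfield: Jasper wins 14–12.
  Jasper vs Harrow: Jasper wins 15–11.
  Jasper vs Dover: Jasper wins 23–3.
  Brookfield vs Harrow: Harrow wins 14–12.
  Brookfield vs Dover: Brookfield wins 16–10.
  Harrow vs Dover: Dover wins 15–11.
Copeland scores (wins − losses):
  Jasper: 3 − 0 = 3
  Brookfield: 1 − 2 = -1
  Harrow: 1 − 2 = -1
  Dover: 1 − 2 = -1
Jasper has the best Copeland score.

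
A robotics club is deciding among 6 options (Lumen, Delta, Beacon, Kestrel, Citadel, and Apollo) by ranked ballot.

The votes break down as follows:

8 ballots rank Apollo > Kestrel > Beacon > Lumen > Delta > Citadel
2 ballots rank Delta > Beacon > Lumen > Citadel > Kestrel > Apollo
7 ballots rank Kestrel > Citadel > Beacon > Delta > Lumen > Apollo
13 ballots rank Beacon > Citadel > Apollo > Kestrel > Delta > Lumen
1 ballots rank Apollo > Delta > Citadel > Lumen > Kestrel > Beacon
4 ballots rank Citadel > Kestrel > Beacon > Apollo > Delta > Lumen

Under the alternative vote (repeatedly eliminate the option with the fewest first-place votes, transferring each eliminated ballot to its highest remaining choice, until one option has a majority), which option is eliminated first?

Round 1: Beacon 13, Apollo 9, Kestrel 7, Citadel 4, Delta 2, Lumen 0. Lumen has the fewest and is eliminated.
Round 2: Beacon 13, Apollo 9, Kestrel 7, Citadel 4, Delta 2. Delta has the fewest and is eliminated.
Round 3: Beacon 15, Apollo 9, Kestrel 7, Citadel 4. Citadel has the fewest and is eliminated.
Round 4: Beacon 15, Kestrel 11, Apollo 9. Apollo has the fewest and is eliminated.
Round 5: Kestrel 20, Beacon 15. Kestrel has a majority.

Lumen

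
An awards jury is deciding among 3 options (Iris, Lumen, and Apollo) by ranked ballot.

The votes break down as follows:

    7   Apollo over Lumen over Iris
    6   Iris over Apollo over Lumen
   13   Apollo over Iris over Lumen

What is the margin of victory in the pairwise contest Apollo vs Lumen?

Ballots ranking Apollo above Lumen: 7+6+13 = 26.
Ballots ranking Lumen above Apollo: 0.
Apollo wins 26–0, a margin of 26.

26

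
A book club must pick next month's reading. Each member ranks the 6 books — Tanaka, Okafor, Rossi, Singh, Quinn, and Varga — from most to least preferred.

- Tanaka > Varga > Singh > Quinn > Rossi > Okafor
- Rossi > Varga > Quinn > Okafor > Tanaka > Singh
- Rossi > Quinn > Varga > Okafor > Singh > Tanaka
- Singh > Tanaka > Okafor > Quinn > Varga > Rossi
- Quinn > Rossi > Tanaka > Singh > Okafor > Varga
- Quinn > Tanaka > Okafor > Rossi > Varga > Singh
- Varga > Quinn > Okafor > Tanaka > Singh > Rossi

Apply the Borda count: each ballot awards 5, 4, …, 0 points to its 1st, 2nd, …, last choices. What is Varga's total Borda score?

18

Borda scores:
  Tanaka: 5 + 1 + 0 + 4 + 3 + 4 + 2 = 19
  Okafor: 0 + 2 + 2 + 3 + 1 + 3 + 3 = 14
  Rossi: 1 + 5 + 5 + 0 + 4 + 2 + 0 = 17
  Singh: 3 + 0 + 1 + 5 + 2 + 0 + 1 = 12
  Quinn: 2 + 3 + 4 + 2 + 5 + 5 + 4 = 25
  Varga: 4 + 4 + 3 + 1 + 0 + 1 + 5 = 18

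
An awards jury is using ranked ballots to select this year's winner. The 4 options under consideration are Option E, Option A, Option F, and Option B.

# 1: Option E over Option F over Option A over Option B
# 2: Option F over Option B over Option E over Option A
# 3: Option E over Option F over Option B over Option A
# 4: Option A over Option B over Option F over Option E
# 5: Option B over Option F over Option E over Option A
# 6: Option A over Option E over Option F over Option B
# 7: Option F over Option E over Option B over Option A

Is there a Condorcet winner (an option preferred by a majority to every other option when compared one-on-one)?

Head-to-head results (7 voters total):
Option E vs Option A: Option E wins 5–2.
Option E vs Option F: Option F wins 4–3.
Option E vs Option B: Option E wins 4–3.
Option A vs Option F: Option F wins 5–2.
Option A vs Option B: Option B wins 4–3.
Option F vs Option B: Option F wins 5–2.
Option F beats each rival — Option E (4–3), Option A (5–2), Option B (5–2) — so Option F is the Condorcet winner.

Yes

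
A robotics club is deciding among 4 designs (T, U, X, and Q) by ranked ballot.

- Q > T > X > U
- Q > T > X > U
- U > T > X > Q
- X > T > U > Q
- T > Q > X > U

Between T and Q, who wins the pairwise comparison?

T

Ballots ranking T above Q: 3.
Ballots ranking Q above T: 2.
T wins the head-to-head, 3–2.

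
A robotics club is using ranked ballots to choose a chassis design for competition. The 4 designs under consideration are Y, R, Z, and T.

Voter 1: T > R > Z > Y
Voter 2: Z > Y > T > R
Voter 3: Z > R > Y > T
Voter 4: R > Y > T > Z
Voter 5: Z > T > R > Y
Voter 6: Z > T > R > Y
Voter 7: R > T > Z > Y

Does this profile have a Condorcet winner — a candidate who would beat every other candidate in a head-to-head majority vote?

Head-to-head results (7 voters total):
Y vs R: R wins 6–1.
Y vs Z: Z wins 6–1.
Y vs T: T wins 4–3.
R vs Z: Z wins 4–3.
R vs T: T wins 4–3.
Z vs T: Z wins 4–3.
Z beats each rival — Y (6–1), R (4–3), T (4–3) — so Z is the Condorcet winner.

Yes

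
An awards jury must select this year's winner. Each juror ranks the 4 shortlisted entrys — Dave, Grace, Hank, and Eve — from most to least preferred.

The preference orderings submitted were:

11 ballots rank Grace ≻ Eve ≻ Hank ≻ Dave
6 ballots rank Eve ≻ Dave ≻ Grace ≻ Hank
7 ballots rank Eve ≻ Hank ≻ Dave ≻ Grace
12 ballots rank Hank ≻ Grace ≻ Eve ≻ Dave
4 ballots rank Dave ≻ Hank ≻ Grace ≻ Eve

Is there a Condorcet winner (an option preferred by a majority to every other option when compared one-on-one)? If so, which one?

Head-to-head results (40 voters total):
Dave vs Grace: Grace wins 23–17.
Dave vs Hank: Hank wins 30–10.
Dave vs Eve: Eve wins 36–4.
Grace vs Hank: Hank wins 23–17.
Grace vs Eve: Grace wins 27–13.
Hank vs Eve: Eve wins 24–16.
No candidate beats all others: Grace beats Eve beats Hank beats Grace, a majority cycle.

There is no Condorcet winner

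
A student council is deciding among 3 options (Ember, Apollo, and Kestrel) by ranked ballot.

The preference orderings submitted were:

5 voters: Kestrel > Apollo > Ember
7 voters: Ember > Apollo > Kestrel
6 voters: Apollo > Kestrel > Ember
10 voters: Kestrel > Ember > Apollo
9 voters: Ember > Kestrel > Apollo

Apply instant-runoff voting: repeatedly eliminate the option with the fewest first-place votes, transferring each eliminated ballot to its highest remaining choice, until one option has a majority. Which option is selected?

Kestrel

Round 1: Ember 16, Kestrel 15, Apollo 6. Apollo has the fewest and is eliminated.
Round 2: Kestrel 21, Ember 16. Kestrel has a majority.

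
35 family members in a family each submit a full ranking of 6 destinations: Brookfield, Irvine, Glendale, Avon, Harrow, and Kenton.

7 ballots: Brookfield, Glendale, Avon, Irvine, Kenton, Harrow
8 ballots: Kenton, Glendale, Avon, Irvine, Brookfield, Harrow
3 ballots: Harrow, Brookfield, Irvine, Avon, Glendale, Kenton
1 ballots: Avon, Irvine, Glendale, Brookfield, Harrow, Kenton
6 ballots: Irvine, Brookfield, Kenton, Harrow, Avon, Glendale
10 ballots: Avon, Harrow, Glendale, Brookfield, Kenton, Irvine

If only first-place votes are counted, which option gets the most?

First-place vote totals:
  Brookfield: 7
  Irvine: 6
  Glendale: 0
  Avon: 11
  Harrow: 3
  Kenton: 8
Avon has the most first-place votes.

Avon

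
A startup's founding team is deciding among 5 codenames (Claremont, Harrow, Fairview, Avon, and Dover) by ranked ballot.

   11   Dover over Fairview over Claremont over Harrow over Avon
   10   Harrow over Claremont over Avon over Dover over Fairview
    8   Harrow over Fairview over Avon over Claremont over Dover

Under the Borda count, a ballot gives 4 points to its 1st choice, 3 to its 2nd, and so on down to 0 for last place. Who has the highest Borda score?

Borda scores:
  Claremont: 11·2 + 10·3 + 8·1 = 60
  Harrow: 11·1 + 10·4 + 8·4 = 83
  Fairview: 11·3 + 10·0 + 8·3 = 57
  Avon: 11·0 + 10·2 + 8·2 = 36
  Dover: 11·4 + 10·1 + 8·0 = 54
Harrow has the highest total.

Harrow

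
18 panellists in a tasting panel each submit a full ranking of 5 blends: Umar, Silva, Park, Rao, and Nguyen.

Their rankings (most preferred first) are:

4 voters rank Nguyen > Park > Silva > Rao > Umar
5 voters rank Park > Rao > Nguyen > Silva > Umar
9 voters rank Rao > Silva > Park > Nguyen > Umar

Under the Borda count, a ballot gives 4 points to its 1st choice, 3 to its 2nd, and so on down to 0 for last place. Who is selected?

Borda scores:
  Umar: 4·0 + 5·0 + 9·0 = 0
  Silva: 4·2 + 5·1 + 9·3 = 40
  Park: 4·3 + 5·4 + 9·2 = 50
  Rao: 4·1 + 5·3 + 9·4 = 55
  Nguyen: 4·4 + 5·2 + 9·1 = 35
Rao has the highest total.

Rao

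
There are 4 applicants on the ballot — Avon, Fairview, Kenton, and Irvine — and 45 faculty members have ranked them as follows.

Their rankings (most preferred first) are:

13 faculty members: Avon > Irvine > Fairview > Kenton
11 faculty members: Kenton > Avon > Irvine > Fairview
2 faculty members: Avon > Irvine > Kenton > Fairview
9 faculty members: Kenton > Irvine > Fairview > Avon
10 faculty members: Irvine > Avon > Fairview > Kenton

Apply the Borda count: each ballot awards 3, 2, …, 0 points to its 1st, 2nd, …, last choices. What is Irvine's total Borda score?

Borda scores:
  Avon: 13·3 + 11·2 + 2·3 + 9·0 + 10·2 = 87
  Fairview: 13·1 + 11·0 + 2·0 + 9·1 + 10·1 = 32
  Kenton: 13·0 + 11·3 + 2·1 + 9·3 + 10·0 = 62
  Irvine: 13·2 + 11·1 + 2·2 + 9·2 + 10·3 = 89

89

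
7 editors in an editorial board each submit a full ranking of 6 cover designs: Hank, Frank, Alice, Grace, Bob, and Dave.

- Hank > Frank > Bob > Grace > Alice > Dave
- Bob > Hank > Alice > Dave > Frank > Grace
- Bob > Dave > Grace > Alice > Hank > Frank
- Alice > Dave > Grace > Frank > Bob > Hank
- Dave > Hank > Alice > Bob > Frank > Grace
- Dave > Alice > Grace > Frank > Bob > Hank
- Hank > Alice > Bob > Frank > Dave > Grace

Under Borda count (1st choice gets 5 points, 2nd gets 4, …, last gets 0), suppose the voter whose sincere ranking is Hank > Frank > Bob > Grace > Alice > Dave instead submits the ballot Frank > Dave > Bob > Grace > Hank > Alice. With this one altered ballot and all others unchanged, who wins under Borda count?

Borda totals with the altered ballot: Hank 15, Frank 13, Alice 21, Grace 11, Bob 20, Dave 25.
The switch changes the winner from Alice to Dave.

Dave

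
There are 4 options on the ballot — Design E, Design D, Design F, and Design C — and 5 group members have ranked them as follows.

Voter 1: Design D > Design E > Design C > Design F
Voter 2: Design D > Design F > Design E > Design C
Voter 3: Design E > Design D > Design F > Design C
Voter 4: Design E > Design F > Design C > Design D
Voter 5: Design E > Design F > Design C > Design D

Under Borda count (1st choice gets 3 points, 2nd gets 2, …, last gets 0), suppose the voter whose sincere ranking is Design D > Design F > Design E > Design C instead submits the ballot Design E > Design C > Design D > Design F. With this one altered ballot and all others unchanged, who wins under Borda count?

Design E

Borda totals with the altered ballot: Design E 14, Design D 6, Design F 5, Design C 5.
The winner is unchanged: still Design E.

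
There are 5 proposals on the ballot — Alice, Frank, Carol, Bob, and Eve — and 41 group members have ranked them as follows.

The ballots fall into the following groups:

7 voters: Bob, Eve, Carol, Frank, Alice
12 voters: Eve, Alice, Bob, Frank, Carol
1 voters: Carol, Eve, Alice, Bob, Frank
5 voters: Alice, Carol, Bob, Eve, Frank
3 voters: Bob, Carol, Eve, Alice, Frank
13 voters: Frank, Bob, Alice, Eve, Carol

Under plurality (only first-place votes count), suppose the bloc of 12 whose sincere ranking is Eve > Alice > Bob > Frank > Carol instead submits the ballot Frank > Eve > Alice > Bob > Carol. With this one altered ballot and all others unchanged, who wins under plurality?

Frank

First-place totals with the altered ballot: Alice 5, Frank 25, Carol 1, Bob 10, Eve 0.
The winner is unchanged: still Frank.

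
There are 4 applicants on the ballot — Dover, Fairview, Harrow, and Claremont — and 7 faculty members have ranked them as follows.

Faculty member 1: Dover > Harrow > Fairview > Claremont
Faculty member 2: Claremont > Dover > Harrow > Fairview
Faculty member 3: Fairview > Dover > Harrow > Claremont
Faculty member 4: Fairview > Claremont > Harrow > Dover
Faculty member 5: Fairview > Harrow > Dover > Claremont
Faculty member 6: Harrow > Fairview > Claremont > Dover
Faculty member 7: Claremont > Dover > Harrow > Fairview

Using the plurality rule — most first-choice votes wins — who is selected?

Fairview

First-place vote totals:
  Dover: 1
  Fairview: 3
  Harrow: 1
  Claremont: 2
Fairview has the most first-place votes.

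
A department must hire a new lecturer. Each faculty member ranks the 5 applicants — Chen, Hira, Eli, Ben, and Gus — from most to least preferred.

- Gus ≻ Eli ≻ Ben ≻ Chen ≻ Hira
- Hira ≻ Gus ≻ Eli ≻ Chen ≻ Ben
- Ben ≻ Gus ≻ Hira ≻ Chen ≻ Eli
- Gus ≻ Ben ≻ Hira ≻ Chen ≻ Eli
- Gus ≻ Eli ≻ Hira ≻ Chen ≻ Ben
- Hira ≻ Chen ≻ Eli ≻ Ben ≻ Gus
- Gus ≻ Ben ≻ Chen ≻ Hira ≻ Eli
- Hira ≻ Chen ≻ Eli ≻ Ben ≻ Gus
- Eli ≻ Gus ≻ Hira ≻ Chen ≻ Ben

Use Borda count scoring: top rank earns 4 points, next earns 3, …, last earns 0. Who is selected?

Borda scores:
  Chen: 1 + 1 + 1 + 1 + 1 + 3 + 2 + 3 + 1 = 14
  Hira: 0 + 4 + 2 + 2 + 2 + 4 + 1 + 4 + 2 = 21
  Eli: 3 + 2 + 0 + 0 + 3 + 2 + 0 + 2 + 4 = 16
  Ben: 2 + 0 + 4 + 3 + 0 + 1 + 3 + 1 + 0 = 14
  Gus: 4 + 3 + 3 + 4 + 4 + 0 + 4 + 0 + 3 = 25
Gus has the highest total.

Gus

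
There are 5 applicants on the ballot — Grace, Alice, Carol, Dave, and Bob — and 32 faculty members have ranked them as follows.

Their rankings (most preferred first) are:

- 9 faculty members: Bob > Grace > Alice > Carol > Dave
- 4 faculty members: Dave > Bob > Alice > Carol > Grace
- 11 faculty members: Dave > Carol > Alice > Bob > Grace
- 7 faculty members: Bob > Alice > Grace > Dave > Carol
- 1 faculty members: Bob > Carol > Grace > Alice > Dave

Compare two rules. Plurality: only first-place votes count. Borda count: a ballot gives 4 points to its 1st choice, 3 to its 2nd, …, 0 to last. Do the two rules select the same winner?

Plurality first-place counts: Grace 0, Alice 0, Carol 0, Dave 15, Bob 17 → Bob.
Borda totals: Grace 43, Alice 70, Carol 49, Dave 67, Bob 91 → Bob.
The two rules agree on Bob.

Yes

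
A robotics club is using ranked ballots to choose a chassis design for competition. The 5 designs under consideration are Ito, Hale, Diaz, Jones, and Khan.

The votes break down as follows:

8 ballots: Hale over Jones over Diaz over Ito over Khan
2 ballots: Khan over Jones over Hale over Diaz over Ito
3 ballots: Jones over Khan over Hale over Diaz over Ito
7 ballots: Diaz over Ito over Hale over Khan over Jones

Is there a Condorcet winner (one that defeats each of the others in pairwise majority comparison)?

Head-to-head results (20 voters total):
Ito vs Hale: Hale wins 13–7.
Ito vs Diaz: Diaz wins 20–0.
Ito vs Jones: Jones wins 13–7.
Ito vs Khan: Ito wins 15–5.
Hale vs Diaz: Hale wins 13–7.
Hale vs Jones: Hale wins 15–5.
Hale vs Khan: Hale wins 15–5.
Diaz vs Jones: Jones wins 13–7.
Diaz vs Khan: Diaz wins 15–5.
Jones vs Khan: Jones wins 11–9.
Hale beats each rival — Ito (13–7), Diaz (13–7), Jones (15–5), Khan (15–5) — so Hale is the Condorcet winner.

Yes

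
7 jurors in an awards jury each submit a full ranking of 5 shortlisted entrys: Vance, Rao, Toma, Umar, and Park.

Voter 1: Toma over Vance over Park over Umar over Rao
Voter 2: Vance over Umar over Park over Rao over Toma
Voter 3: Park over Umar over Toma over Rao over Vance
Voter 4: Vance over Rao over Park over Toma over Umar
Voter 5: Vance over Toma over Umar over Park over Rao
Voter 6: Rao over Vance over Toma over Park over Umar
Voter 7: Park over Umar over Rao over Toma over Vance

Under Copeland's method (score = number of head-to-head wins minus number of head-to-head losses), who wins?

Vance

Pairwise results:
  Vance vs Rao: Vance wins 4–3.
  Vance vs Toma: Vance wins 4–3.
  Vance vs Umar: Vance wins 5–2.
  Vance vs Park: Vance wins 5–2.
  Rao vs Toma: Rao wins 4–3.
  Rao vs Umar: Umar wins 5–2.
  Rao vs Park: Park wins 5–2.
  Toma vs Umar: Toma wins 4–3.
  Toma vs Park: Park wins 4–3.
  Umar vs Park: Park wins 5–2.
Copeland scores (wins − losses):
  Vance: 4 − 0 = 4
  Rao: 1 − 3 = -2
  Toma: 1 − 3 = -2
  Umar: 1 − 3 = -2
  Park: 3 − 1 = 2
Vance has the best Copeland score.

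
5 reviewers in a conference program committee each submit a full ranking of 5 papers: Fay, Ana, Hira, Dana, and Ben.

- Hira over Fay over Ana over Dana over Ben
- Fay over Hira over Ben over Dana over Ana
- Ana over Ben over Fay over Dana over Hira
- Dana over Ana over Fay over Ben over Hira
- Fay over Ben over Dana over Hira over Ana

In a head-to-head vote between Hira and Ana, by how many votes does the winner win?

Ballots ranking Hira above Ana: 3.
Ballots ranking Ana above Hira: 2.
Hira wins 3–2, a margin of 1.

1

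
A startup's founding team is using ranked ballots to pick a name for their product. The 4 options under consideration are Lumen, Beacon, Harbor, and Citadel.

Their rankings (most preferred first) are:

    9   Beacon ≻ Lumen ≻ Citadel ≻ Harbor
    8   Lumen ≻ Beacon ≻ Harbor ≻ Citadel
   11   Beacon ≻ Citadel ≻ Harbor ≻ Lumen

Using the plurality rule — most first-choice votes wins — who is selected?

Beacon

First-place vote totals:
  Lumen: 8
  Beacon: 20
  Harbor: 0
  Citadel: 0
Beacon has the most first-place votes.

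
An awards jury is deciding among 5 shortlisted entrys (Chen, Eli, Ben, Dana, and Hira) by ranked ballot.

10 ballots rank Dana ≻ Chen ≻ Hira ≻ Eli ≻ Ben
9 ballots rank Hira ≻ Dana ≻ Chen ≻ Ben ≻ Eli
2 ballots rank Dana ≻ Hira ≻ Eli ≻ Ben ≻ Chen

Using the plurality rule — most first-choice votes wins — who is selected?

First-place vote totals:
  Chen: 0
  Eli: 0
  Ben: 0
  Dana: 12
  Hira: 9
Dana has the most first-place votes.

Dana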